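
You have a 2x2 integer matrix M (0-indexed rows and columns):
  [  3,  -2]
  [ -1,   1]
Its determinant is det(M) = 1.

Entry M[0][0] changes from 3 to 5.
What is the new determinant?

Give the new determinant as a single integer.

Answer: 3

Derivation:
det is linear in row 0: changing M[0][0] by delta changes det by delta * cofactor(0,0).
Cofactor C_00 = (-1)^(0+0) * minor(0,0) = 1
Entry delta = 5 - 3 = 2
Det delta = 2 * 1 = 2
New det = 1 + 2 = 3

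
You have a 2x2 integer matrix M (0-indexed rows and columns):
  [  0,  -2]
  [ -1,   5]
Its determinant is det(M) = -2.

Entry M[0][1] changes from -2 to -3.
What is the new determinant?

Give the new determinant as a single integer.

det is linear in row 0: changing M[0][1] by delta changes det by delta * cofactor(0,1).
Cofactor C_01 = (-1)^(0+1) * minor(0,1) = 1
Entry delta = -3 - -2 = -1
Det delta = -1 * 1 = -1
New det = -2 + -1 = -3

Answer: -3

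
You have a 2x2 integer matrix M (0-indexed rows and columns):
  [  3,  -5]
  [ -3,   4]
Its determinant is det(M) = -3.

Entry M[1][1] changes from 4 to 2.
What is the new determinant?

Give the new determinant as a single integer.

Answer: -9

Derivation:
det is linear in row 1: changing M[1][1] by delta changes det by delta * cofactor(1,1).
Cofactor C_11 = (-1)^(1+1) * minor(1,1) = 3
Entry delta = 2 - 4 = -2
Det delta = -2 * 3 = -6
New det = -3 + -6 = -9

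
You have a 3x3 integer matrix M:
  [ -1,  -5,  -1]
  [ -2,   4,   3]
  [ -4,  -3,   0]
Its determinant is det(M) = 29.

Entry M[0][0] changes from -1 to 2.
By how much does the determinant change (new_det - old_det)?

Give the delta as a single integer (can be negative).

Cofactor C_00 = 9
Entry delta = 2 - -1 = 3
Det delta = entry_delta * cofactor = 3 * 9 = 27

Answer: 27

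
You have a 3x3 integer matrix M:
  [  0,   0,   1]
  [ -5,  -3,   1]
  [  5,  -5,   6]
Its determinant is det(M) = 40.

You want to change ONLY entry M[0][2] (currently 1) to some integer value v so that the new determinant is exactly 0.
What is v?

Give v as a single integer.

det is linear in entry M[0][2]: det = old_det + (v - 1) * C_02
Cofactor C_02 = 40
Want det = 0: 40 + (v - 1) * 40 = 0
  (v - 1) = -40 / 40 = -1
  v = 1 + (-1) = 0

Answer: 0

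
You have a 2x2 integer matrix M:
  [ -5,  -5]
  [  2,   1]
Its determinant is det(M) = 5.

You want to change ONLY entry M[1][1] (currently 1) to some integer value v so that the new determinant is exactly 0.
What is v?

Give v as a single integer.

det is linear in entry M[1][1]: det = old_det + (v - 1) * C_11
Cofactor C_11 = -5
Want det = 0: 5 + (v - 1) * -5 = 0
  (v - 1) = -5 / -5 = 1
  v = 1 + (1) = 2

Answer: 2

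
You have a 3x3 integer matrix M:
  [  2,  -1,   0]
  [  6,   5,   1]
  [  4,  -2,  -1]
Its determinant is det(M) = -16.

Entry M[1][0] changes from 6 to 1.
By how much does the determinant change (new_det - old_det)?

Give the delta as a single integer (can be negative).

Cofactor C_10 = -1
Entry delta = 1 - 6 = -5
Det delta = entry_delta * cofactor = -5 * -1 = 5

Answer: 5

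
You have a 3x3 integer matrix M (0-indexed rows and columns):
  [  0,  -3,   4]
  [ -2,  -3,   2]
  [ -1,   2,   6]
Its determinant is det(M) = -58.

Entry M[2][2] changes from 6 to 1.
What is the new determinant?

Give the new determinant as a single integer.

Answer: -28

Derivation:
det is linear in row 2: changing M[2][2] by delta changes det by delta * cofactor(2,2).
Cofactor C_22 = (-1)^(2+2) * minor(2,2) = -6
Entry delta = 1 - 6 = -5
Det delta = -5 * -6 = 30
New det = -58 + 30 = -28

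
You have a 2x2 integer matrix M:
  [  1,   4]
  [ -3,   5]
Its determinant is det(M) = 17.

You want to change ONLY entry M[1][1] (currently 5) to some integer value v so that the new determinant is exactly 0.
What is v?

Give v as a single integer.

Answer: -12

Derivation:
det is linear in entry M[1][1]: det = old_det + (v - 5) * C_11
Cofactor C_11 = 1
Want det = 0: 17 + (v - 5) * 1 = 0
  (v - 5) = -17 / 1 = -17
  v = 5 + (-17) = -12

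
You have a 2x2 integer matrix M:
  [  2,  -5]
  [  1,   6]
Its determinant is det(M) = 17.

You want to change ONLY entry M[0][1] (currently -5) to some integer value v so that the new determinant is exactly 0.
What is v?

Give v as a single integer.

det is linear in entry M[0][1]: det = old_det + (v - -5) * C_01
Cofactor C_01 = -1
Want det = 0: 17 + (v - -5) * -1 = 0
  (v - -5) = -17 / -1 = 17
  v = -5 + (17) = 12

Answer: 12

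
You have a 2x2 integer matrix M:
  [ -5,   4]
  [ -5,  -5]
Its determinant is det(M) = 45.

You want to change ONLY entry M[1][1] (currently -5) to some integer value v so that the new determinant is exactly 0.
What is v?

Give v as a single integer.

Answer: 4

Derivation:
det is linear in entry M[1][1]: det = old_det + (v - -5) * C_11
Cofactor C_11 = -5
Want det = 0: 45 + (v - -5) * -5 = 0
  (v - -5) = -45 / -5 = 9
  v = -5 + (9) = 4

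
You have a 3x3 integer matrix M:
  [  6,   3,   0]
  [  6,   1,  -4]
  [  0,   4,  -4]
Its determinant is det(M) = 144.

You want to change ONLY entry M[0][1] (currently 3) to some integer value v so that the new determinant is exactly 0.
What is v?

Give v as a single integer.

det is linear in entry M[0][1]: det = old_det + (v - 3) * C_01
Cofactor C_01 = 24
Want det = 0: 144 + (v - 3) * 24 = 0
  (v - 3) = -144 / 24 = -6
  v = 3 + (-6) = -3

Answer: -3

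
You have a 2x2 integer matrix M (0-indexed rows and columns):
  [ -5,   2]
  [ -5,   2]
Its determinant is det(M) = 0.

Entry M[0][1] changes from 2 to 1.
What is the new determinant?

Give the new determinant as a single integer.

Answer: -5

Derivation:
det is linear in row 0: changing M[0][1] by delta changes det by delta * cofactor(0,1).
Cofactor C_01 = (-1)^(0+1) * minor(0,1) = 5
Entry delta = 1 - 2 = -1
Det delta = -1 * 5 = -5
New det = 0 + -5 = -5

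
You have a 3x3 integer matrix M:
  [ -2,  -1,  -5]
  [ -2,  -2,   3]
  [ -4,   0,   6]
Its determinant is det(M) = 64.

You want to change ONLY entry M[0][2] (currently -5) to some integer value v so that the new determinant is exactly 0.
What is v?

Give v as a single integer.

det is linear in entry M[0][2]: det = old_det + (v - -5) * C_02
Cofactor C_02 = -8
Want det = 0: 64 + (v - -5) * -8 = 0
  (v - -5) = -64 / -8 = 8
  v = -5 + (8) = 3

Answer: 3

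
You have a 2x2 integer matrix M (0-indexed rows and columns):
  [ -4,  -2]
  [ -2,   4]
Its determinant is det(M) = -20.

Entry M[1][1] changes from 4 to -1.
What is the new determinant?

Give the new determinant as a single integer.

Answer: 0

Derivation:
det is linear in row 1: changing M[1][1] by delta changes det by delta * cofactor(1,1).
Cofactor C_11 = (-1)^(1+1) * minor(1,1) = -4
Entry delta = -1 - 4 = -5
Det delta = -5 * -4 = 20
New det = -20 + 20 = 0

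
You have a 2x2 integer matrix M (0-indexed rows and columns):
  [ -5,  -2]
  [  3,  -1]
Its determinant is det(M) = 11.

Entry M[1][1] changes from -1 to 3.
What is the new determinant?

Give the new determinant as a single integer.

det is linear in row 1: changing M[1][1] by delta changes det by delta * cofactor(1,1).
Cofactor C_11 = (-1)^(1+1) * minor(1,1) = -5
Entry delta = 3 - -1 = 4
Det delta = 4 * -5 = -20
New det = 11 + -20 = -9

Answer: -9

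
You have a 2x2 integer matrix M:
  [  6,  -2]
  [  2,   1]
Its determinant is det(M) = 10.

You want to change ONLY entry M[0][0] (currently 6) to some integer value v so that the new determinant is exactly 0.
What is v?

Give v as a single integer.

det is linear in entry M[0][0]: det = old_det + (v - 6) * C_00
Cofactor C_00 = 1
Want det = 0: 10 + (v - 6) * 1 = 0
  (v - 6) = -10 / 1 = -10
  v = 6 + (-10) = -4

Answer: -4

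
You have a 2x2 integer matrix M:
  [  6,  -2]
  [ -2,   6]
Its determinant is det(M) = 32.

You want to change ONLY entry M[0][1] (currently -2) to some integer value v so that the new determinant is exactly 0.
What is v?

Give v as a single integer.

Answer: -18

Derivation:
det is linear in entry M[0][1]: det = old_det + (v - -2) * C_01
Cofactor C_01 = 2
Want det = 0: 32 + (v - -2) * 2 = 0
  (v - -2) = -32 / 2 = -16
  v = -2 + (-16) = -18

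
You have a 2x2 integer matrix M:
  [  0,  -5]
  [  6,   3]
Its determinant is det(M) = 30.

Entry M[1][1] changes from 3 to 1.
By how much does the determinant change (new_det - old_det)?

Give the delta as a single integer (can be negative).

Cofactor C_11 = 0
Entry delta = 1 - 3 = -2
Det delta = entry_delta * cofactor = -2 * 0 = 0

Answer: 0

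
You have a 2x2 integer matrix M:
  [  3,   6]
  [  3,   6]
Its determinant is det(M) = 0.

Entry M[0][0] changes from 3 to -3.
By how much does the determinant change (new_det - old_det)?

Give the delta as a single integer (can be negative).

Answer: -36

Derivation:
Cofactor C_00 = 6
Entry delta = -3 - 3 = -6
Det delta = entry_delta * cofactor = -6 * 6 = -36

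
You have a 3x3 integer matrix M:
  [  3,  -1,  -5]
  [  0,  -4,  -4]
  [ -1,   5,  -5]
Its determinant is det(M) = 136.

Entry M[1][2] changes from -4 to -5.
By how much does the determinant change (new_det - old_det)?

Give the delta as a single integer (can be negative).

Cofactor C_12 = -14
Entry delta = -5 - -4 = -1
Det delta = entry_delta * cofactor = -1 * -14 = 14

Answer: 14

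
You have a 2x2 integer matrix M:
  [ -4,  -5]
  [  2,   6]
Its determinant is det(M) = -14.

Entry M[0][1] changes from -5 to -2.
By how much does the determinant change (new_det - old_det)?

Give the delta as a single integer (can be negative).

Answer: -6

Derivation:
Cofactor C_01 = -2
Entry delta = -2 - -5 = 3
Det delta = entry_delta * cofactor = 3 * -2 = -6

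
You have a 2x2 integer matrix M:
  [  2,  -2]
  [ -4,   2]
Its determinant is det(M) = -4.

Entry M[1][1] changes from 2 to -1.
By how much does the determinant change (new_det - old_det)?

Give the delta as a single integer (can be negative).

Cofactor C_11 = 2
Entry delta = -1 - 2 = -3
Det delta = entry_delta * cofactor = -3 * 2 = -6

Answer: -6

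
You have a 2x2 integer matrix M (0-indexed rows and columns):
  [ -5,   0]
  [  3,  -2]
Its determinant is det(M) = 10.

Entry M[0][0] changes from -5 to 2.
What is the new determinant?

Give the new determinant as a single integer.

Answer: -4

Derivation:
det is linear in row 0: changing M[0][0] by delta changes det by delta * cofactor(0,0).
Cofactor C_00 = (-1)^(0+0) * minor(0,0) = -2
Entry delta = 2 - -5 = 7
Det delta = 7 * -2 = -14
New det = 10 + -14 = -4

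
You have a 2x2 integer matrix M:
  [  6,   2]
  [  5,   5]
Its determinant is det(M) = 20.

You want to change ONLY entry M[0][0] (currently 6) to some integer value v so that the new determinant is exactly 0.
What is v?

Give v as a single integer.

det is linear in entry M[0][0]: det = old_det + (v - 6) * C_00
Cofactor C_00 = 5
Want det = 0: 20 + (v - 6) * 5 = 0
  (v - 6) = -20 / 5 = -4
  v = 6 + (-4) = 2

Answer: 2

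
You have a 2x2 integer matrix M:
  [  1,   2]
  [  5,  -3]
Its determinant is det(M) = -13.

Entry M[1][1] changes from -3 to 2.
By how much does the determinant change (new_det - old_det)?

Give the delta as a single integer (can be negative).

Answer: 5

Derivation:
Cofactor C_11 = 1
Entry delta = 2 - -3 = 5
Det delta = entry_delta * cofactor = 5 * 1 = 5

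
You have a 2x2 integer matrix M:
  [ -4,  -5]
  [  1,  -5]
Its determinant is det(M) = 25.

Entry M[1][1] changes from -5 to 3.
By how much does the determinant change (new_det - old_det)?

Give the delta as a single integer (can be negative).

Cofactor C_11 = -4
Entry delta = 3 - -5 = 8
Det delta = entry_delta * cofactor = 8 * -4 = -32

Answer: -32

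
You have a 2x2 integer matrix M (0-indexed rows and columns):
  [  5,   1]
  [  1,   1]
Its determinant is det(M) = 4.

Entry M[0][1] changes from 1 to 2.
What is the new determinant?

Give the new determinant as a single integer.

det is linear in row 0: changing M[0][1] by delta changes det by delta * cofactor(0,1).
Cofactor C_01 = (-1)^(0+1) * minor(0,1) = -1
Entry delta = 2 - 1 = 1
Det delta = 1 * -1 = -1
New det = 4 + -1 = 3

Answer: 3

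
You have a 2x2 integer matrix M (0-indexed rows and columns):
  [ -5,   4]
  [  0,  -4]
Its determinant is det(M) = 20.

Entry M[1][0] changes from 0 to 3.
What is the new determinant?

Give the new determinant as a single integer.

Answer: 8

Derivation:
det is linear in row 1: changing M[1][0] by delta changes det by delta * cofactor(1,0).
Cofactor C_10 = (-1)^(1+0) * minor(1,0) = -4
Entry delta = 3 - 0 = 3
Det delta = 3 * -4 = -12
New det = 20 + -12 = 8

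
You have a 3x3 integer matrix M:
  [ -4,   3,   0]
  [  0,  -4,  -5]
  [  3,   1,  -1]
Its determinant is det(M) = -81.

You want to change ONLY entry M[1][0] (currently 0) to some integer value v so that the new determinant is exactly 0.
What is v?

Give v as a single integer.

Answer: 27

Derivation:
det is linear in entry M[1][0]: det = old_det + (v - 0) * C_10
Cofactor C_10 = 3
Want det = 0: -81 + (v - 0) * 3 = 0
  (v - 0) = 81 / 3 = 27
  v = 0 + (27) = 27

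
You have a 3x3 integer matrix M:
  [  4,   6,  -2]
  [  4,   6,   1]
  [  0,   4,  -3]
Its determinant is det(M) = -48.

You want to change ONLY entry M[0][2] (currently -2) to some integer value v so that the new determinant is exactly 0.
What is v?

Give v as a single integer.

Answer: 1

Derivation:
det is linear in entry M[0][2]: det = old_det + (v - -2) * C_02
Cofactor C_02 = 16
Want det = 0: -48 + (v - -2) * 16 = 0
  (v - -2) = 48 / 16 = 3
  v = -2 + (3) = 1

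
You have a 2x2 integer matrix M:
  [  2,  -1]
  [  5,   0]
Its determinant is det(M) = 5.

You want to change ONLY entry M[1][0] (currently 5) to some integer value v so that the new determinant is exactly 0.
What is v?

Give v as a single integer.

det is linear in entry M[1][0]: det = old_det + (v - 5) * C_10
Cofactor C_10 = 1
Want det = 0: 5 + (v - 5) * 1 = 0
  (v - 5) = -5 / 1 = -5
  v = 5 + (-5) = 0

Answer: 0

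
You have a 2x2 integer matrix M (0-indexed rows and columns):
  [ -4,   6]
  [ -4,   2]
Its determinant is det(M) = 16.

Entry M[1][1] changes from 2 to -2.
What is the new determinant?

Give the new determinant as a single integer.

Answer: 32

Derivation:
det is linear in row 1: changing M[1][1] by delta changes det by delta * cofactor(1,1).
Cofactor C_11 = (-1)^(1+1) * minor(1,1) = -4
Entry delta = -2 - 2 = -4
Det delta = -4 * -4 = 16
New det = 16 + 16 = 32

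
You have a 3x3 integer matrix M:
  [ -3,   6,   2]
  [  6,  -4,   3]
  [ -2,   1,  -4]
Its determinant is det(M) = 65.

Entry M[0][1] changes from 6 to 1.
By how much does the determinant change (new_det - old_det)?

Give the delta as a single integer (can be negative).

Answer: -90

Derivation:
Cofactor C_01 = 18
Entry delta = 1 - 6 = -5
Det delta = entry_delta * cofactor = -5 * 18 = -90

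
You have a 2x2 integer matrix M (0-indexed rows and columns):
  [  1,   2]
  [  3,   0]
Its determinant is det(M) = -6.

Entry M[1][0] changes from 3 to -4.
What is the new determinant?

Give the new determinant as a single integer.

det is linear in row 1: changing M[1][0] by delta changes det by delta * cofactor(1,0).
Cofactor C_10 = (-1)^(1+0) * minor(1,0) = -2
Entry delta = -4 - 3 = -7
Det delta = -7 * -2 = 14
New det = -6 + 14 = 8

Answer: 8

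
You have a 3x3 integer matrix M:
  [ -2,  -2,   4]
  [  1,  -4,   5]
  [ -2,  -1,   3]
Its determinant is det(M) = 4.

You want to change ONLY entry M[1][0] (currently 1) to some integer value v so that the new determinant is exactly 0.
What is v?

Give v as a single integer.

Answer: -1

Derivation:
det is linear in entry M[1][0]: det = old_det + (v - 1) * C_10
Cofactor C_10 = 2
Want det = 0: 4 + (v - 1) * 2 = 0
  (v - 1) = -4 / 2 = -2
  v = 1 + (-2) = -1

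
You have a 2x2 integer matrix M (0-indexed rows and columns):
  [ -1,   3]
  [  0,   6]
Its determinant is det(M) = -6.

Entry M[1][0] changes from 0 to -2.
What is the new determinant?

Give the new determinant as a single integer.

det is linear in row 1: changing M[1][0] by delta changes det by delta * cofactor(1,0).
Cofactor C_10 = (-1)^(1+0) * minor(1,0) = -3
Entry delta = -2 - 0 = -2
Det delta = -2 * -3 = 6
New det = -6 + 6 = 0

Answer: 0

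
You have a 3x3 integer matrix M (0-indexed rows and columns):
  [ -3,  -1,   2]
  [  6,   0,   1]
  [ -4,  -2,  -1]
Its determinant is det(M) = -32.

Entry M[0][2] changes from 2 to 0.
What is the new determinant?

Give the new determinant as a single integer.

Answer: -8

Derivation:
det is linear in row 0: changing M[0][2] by delta changes det by delta * cofactor(0,2).
Cofactor C_02 = (-1)^(0+2) * minor(0,2) = -12
Entry delta = 0 - 2 = -2
Det delta = -2 * -12 = 24
New det = -32 + 24 = -8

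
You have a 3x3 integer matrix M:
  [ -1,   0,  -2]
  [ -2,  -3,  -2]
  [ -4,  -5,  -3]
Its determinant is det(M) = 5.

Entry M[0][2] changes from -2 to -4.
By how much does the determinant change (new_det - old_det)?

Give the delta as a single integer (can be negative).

Cofactor C_02 = -2
Entry delta = -4 - -2 = -2
Det delta = entry_delta * cofactor = -2 * -2 = 4

Answer: 4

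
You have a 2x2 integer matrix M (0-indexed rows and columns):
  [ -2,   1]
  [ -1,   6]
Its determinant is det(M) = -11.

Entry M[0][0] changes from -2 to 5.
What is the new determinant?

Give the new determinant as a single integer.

Answer: 31

Derivation:
det is linear in row 0: changing M[0][0] by delta changes det by delta * cofactor(0,0).
Cofactor C_00 = (-1)^(0+0) * minor(0,0) = 6
Entry delta = 5 - -2 = 7
Det delta = 7 * 6 = 42
New det = -11 + 42 = 31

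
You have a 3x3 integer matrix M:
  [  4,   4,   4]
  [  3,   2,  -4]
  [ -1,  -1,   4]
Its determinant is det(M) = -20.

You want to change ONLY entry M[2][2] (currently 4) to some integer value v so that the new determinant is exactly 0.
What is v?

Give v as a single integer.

det is linear in entry M[2][2]: det = old_det + (v - 4) * C_22
Cofactor C_22 = -4
Want det = 0: -20 + (v - 4) * -4 = 0
  (v - 4) = 20 / -4 = -5
  v = 4 + (-5) = -1

Answer: -1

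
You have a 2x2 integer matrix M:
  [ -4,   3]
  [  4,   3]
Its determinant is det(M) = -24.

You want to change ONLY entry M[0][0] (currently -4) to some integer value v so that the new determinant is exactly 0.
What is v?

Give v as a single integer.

det is linear in entry M[0][0]: det = old_det + (v - -4) * C_00
Cofactor C_00 = 3
Want det = 0: -24 + (v - -4) * 3 = 0
  (v - -4) = 24 / 3 = 8
  v = -4 + (8) = 4

Answer: 4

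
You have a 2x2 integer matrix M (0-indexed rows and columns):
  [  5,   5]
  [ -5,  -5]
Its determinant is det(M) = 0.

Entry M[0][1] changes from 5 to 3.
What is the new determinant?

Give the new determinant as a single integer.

Answer: -10

Derivation:
det is linear in row 0: changing M[0][1] by delta changes det by delta * cofactor(0,1).
Cofactor C_01 = (-1)^(0+1) * minor(0,1) = 5
Entry delta = 3 - 5 = -2
Det delta = -2 * 5 = -10
New det = 0 + -10 = -10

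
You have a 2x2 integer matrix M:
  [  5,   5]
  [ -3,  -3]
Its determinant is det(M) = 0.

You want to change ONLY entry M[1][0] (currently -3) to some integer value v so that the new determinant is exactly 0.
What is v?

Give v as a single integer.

Answer: -3

Derivation:
det is linear in entry M[1][0]: det = old_det + (v - -3) * C_10
Cofactor C_10 = -5
Want det = 0: 0 + (v - -3) * -5 = 0
  (v - -3) = 0 / -5 = 0
  v = -3 + (0) = -3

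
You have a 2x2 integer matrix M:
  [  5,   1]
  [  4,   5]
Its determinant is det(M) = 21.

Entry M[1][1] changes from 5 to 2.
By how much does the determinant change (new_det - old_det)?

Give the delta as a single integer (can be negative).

Cofactor C_11 = 5
Entry delta = 2 - 5 = -3
Det delta = entry_delta * cofactor = -3 * 5 = -15

Answer: -15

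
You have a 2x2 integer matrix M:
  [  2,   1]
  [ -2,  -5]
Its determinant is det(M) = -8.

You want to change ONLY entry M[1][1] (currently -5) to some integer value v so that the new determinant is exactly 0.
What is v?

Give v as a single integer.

det is linear in entry M[1][1]: det = old_det + (v - -5) * C_11
Cofactor C_11 = 2
Want det = 0: -8 + (v - -5) * 2 = 0
  (v - -5) = 8 / 2 = 4
  v = -5 + (4) = -1

Answer: -1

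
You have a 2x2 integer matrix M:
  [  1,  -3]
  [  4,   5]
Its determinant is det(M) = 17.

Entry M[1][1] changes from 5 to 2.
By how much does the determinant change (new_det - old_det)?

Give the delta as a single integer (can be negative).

Answer: -3

Derivation:
Cofactor C_11 = 1
Entry delta = 2 - 5 = -3
Det delta = entry_delta * cofactor = -3 * 1 = -3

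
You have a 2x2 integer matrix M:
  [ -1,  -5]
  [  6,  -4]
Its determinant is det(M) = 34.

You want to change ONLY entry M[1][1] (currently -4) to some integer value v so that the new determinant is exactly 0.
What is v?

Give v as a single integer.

det is linear in entry M[1][1]: det = old_det + (v - -4) * C_11
Cofactor C_11 = -1
Want det = 0: 34 + (v - -4) * -1 = 0
  (v - -4) = -34 / -1 = 34
  v = -4 + (34) = 30

Answer: 30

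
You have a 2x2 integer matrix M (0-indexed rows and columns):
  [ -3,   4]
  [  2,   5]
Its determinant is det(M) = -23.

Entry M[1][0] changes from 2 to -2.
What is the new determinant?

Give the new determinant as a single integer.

det is linear in row 1: changing M[1][0] by delta changes det by delta * cofactor(1,0).
Cofactor C_10 = (-1)^(1+0) * minor(1,0) = -4
Entry delta = -2 - 2 = -4
Det delta = -4 * -4 = 16
New det = -23 + 16 = -7

Answer: -7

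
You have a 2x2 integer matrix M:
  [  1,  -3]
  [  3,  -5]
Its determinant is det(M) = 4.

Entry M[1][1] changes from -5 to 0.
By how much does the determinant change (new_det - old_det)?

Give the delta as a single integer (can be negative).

Answer: 5

Derivation:
Cofactor C_11 = 1
Entry delta = 0 - -5 = 5
Det delta = entry_delta * cofactor = 5 * 1 = 5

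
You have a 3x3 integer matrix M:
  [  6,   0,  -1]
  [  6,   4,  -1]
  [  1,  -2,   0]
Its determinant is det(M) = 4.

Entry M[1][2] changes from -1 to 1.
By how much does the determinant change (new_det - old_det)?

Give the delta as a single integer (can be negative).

Cofactor C_12 = 12
Entry delta = 1 - -1 = 2
Det delta = entry_delta * cofactor = 2 * 12 = 24

Answer: 24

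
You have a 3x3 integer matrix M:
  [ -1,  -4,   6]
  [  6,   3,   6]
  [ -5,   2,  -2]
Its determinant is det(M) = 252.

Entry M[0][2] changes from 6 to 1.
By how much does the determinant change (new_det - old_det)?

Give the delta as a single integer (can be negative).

Cofactor C_02 = 27
Entry delta = 1 - 6 = -5
Det delta = entry_delta * cofactor = -5 * 27 = -135

Answer: -135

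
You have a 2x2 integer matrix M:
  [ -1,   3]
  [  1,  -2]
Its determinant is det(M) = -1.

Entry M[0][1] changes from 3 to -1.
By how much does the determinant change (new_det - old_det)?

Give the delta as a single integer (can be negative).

Answer: 4

Derivation:
Cofactor C_01 = -1
Entry delta = -1 - 3 = -4
Det delta = entry_delta * cofactor = -4 * -1 = 4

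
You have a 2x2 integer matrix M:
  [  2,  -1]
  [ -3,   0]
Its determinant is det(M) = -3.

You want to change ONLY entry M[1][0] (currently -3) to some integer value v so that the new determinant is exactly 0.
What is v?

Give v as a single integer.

Answer: 0

Derivation:
det is linear in entry M[1][0]: det = old_det + (v - -3) * C_10
Cofactor C_10 = 1
Want det = 0: -3 + (v - -3) * 1 = 0
  (v - -3) = 3 / 1 = 3
  v = -3 + (3) = 0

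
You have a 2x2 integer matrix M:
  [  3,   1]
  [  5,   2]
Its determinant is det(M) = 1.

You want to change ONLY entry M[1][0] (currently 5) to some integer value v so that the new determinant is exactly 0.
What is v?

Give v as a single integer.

det is linear in entry M[1][0]: det = old_det + (v - 5) * C_10
Cofactor C_10 = -1
Want det = 0: 1 + (v - 5) * -1 = 0
  (v - 5) = -1 / -1 = 1
  v = 5 + (1) = 6

Answer: 6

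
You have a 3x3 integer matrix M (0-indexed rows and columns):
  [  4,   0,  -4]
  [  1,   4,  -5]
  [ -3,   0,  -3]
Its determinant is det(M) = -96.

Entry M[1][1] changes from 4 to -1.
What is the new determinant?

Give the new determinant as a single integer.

Answer: 24

Derivation:
det is linear in row 1: changing M[1][1] by delta changes det by delta * cofactor(1,1).
Cofactor C_11 = (-1)^(1+1) * minor(1,1) = -24
Entry delta = -1 - 4 = -5
Det delta = -5 * -24 = 120
New det = -96 + 120 = 24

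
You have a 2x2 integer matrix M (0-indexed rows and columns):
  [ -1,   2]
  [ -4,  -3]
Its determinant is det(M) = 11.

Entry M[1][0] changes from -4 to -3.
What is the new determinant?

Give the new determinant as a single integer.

det is linear in row 1: changing M[1][0] by delta changes det by delta * cofactor(1,0).
Cofactor C_10 = (-1)^(1+0) * minor(1,0) = -2
Entry delta = -3 - -4 = 1
Det delta = 1 * -2 = -2
New det = 11 + -2 = 9

Answer: 9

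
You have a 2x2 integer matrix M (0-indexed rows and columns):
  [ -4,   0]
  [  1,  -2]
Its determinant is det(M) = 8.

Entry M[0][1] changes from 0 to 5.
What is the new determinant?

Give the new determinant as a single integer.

Answer: 3

Derivation:
det is linear in row 0: changing M[0][1] by delta changes det by delta * cofactor(0,1).
Cofactor C_01 = (-1)^(0+1) * minor(0,1) = -1
Entry delta = 5 - 0 = 5
Det delta = 5 * -1 = -5
New det = 8 + -5 = 3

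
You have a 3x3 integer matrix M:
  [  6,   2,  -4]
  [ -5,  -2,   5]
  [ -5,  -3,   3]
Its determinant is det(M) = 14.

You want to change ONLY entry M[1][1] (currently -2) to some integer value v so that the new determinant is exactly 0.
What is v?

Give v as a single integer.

det is linear in entry M[1][1]: det = old_det + (v - -2) * C_11
Cofactor C_11 = -2
Want det = 0: 14 + (v - -2) * -2 = 0
  (v - -2) = -14 / -2 = 7
  v = -2 + (7) = 5

Answer: 5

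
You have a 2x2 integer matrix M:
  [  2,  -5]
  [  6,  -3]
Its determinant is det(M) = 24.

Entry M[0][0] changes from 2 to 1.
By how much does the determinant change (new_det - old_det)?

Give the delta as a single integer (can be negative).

Answer: 3

Derivation:
Cofactor C_00 = -3
Entry delta = 1 - 2 = -1
Det delta = entry_delta * cofactor = -1 * -3 = 3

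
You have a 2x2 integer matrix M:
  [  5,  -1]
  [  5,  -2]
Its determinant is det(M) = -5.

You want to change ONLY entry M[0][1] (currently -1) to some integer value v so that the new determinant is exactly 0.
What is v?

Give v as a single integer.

Answer: -2

Derivation:
det is linear in entry M[0][1]: det = old_det + (v - -1) * C_01
Cofactor C_01 = -5
Want det = 0: -5 + (v - -1) * -5 = 0
  (v - -1) = 5 / -5 = -1
  v = -1 + (-1) = -2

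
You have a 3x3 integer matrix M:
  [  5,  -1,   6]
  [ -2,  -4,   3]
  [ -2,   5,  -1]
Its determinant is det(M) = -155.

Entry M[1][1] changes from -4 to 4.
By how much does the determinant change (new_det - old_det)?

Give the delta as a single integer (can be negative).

Cofactor C_11 = 7
Entry delta = 4 - -4 = 8
Det delta = entry_delta * cofactor = 8 * 7 = 56

Answer: 56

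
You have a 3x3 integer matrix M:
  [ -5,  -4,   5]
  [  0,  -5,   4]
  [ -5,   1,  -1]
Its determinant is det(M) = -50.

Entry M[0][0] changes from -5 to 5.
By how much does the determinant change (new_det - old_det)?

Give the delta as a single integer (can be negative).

Answer: 10

Derivation:
Cofactor C_00 = 1
Entry delta = 5 - -5 = 10
Det delta = entry_delta * cofactor = 10 * 1 = 10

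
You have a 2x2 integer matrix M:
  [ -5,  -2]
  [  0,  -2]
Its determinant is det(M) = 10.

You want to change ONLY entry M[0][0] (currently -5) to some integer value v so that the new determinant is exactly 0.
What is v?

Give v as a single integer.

det is linear in entry M[0][0]: det = old_det + (v - -5) * C_00
Cofactor C_00 = -2
Want det = 0: 10 + (v - -5) * -2 = 0
  (v - -5) = -10 / -2 = 5
  v = -5 + (5) = 0

Answer: 0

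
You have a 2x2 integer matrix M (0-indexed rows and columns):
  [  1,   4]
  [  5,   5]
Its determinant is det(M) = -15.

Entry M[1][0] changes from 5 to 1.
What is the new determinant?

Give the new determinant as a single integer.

Answer: 1

Derivation:
det is linear in row 1: changing M[1][0] by delta changes det by delta * cofactor(1,0).
Cofactor C_10 = (-1)^(1+0) * minor(1,0) = -4
Entry delta = 1 - 5 = -4
Det delta = -4 * -4 = 16
New det = -15 + 16 = 1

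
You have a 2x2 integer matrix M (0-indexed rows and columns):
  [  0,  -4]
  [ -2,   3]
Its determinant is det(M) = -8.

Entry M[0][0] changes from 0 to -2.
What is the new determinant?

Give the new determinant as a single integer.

det is linear in row 0: changing M[0][0] by delta changes det by delta * cofactor(0,0).
Cofactor C_00 = (-1)^(0+0) * minor(0,0) = 3
Entry delta = -2 - 0 = -2
Det delta = -2 * 3 = -6
New det = -8 + -6 = -14

Answer: -14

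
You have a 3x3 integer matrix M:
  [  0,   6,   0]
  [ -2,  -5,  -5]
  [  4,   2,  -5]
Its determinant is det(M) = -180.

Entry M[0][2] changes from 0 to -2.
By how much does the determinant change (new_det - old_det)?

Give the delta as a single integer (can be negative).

Answer: -32

Derivation:
Cofactor C_02 = 16
Entry delta = -2 - 0 = -2
Det delta = entry_delta * cofactor = -2 * 16 = -32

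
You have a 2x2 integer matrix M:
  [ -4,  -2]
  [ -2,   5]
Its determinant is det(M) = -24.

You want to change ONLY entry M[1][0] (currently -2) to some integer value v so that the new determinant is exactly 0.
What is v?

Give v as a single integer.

det is linear in entry M[1][0]: det = old_det + (v - -2) * C_10
Cofactor C_10 = 2
Want det = 0: -24 + (v - -2) * 2 = 0
  (v - -2) = 24 / 2 = 12
  v = -2 + (12) = 10

Answer: 10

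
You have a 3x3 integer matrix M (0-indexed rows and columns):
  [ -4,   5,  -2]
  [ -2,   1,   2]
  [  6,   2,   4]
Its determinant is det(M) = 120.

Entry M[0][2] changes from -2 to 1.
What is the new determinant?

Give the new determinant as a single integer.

det is linear in row 0: changing M[0][2] by delta changes det by delta * cofactor(0,2).
Cofactor C_02 = (-1)^(0+2) * minor(0,2) = -10
Entry delta = 1 - -2 = 3
Det delta = 3 * -10 = -30
New det = 120 + -30 = 90

Answer: 90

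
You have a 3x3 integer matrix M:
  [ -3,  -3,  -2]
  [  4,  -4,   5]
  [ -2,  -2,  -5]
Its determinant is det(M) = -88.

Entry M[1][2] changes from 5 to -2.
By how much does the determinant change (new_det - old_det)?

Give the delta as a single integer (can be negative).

Cofactor C_12 = 0
Entry delta = -2 - 5 = -7
Det delta = entry_delta * cofactor = -7 * 0 = 0

Answer: 0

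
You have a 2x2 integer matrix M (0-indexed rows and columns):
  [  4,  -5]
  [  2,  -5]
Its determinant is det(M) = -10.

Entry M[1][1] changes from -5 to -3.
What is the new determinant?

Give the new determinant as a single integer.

det is linear in row 1: changing M[1][1] by delta changes det by delta * cofactor(1,1).
Cofactor C_11 = (-1)^(1+1) * minor(1,1) = 4
Entry delta = -3 - -5 = 2
Det delta = 2 * 4 = 8
New det = -10 + 8 = -2

Answer: -2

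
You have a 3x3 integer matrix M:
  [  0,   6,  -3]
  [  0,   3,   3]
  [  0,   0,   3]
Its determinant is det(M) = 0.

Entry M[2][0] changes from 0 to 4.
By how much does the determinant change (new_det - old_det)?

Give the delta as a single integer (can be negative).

Answer: 108

Derivation:
Cofactor C_20 = 27
Entry delta = 4 - 0 = 4
Det delta = entry_delta * cofactor = 4 * 27 = 108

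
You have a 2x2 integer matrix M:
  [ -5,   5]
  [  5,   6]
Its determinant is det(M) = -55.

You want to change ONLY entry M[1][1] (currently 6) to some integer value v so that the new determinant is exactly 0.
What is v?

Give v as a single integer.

det is linear in entry M[1][1]: det = old_det + (v - 6) * C_11
Cofactor C_11 = -5
Want det = 0: -55 + (v - 6) * -5 = 0
  (v - 6) = 55 / -5 = -11
  v = 6 + (-11) = -5

Answer: -5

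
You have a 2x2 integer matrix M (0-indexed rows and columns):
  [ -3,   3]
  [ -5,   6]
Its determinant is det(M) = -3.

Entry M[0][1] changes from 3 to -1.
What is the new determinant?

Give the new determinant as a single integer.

Answer: -23

Derivation:
det is linear in row 0: changing M[0][1] by delta changes det by delta * cofactor(0,1).
Cofactor C_01 = (-1)^(0+1) * minor(0,1) = 5
Entry delta = -1 - 3 = -4
Det delta = -4 * 5 = -20
New det = -3 + -20 = -23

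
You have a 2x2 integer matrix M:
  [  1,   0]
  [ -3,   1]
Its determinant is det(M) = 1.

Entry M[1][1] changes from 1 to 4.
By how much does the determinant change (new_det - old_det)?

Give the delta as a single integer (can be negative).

Answer: 3

Derivation:
Cofactor C_11 = 1
Entry delta = 4 - 1 = 3
Det delta = entry_delta * cofactor = 3 * 1 = 3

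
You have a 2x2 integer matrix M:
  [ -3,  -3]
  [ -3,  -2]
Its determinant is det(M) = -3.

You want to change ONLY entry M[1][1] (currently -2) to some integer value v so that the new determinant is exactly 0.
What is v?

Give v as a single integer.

Answer: -3

Derivation:
det is linear in entry M[1][1]: det = old_det + (v - -2) * C_11
Cofactor C_11 = -3
Want det = 0: -3 + (v - -2) * -3 = 0
  (v - -2) = 3 / -3 = -1
  v = -2 + (-1) = -3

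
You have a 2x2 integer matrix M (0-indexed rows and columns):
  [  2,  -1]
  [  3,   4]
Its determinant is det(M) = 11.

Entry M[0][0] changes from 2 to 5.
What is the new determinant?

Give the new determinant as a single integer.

det is linear in row 0: changing M[0][0] by delta changes det by delta * cofactor(0,0).
Cofactor C_00 = (-1)^(0+0) * minor(0,0) = 4
Entry delta = 5 - 2 = 3
Det delta = 3 * 4 = 12
New det = 11 + 12 = 23

Answer: 23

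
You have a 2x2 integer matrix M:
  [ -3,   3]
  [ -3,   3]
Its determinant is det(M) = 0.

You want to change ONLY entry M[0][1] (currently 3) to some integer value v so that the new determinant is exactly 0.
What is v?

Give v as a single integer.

det is linear in entry M[0][1]: det = old_det + (v - 3) * C_01
Cofactor C_01 = 3
Want det = 0: 0 + (v - 3) * 3 = 0
  (v - 3) = 0 / 3 = 0
  v = 3 + (0) = 3

Answer: 3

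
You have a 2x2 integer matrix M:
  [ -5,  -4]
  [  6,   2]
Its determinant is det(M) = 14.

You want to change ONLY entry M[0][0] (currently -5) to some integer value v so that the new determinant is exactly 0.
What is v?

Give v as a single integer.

Answer: -12

Derivation:
det is linear in entry M[0][0]: det = old_det + (v - -5) * C_00
Cofactor C_00 = 2
Want det = 0: 14 + (v - -5) * 2 = 0
  (v - -5) = -14 / 2 = -7
  v = -5 + (-7) = -12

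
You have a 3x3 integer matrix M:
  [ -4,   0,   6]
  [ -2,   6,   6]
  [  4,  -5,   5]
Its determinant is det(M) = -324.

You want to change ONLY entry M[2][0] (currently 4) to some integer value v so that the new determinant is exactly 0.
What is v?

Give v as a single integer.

det is linear in entry M[2][0]: det = old_det + (v - 4) * C_20
Cofactor C_20 = -36
Want det = 0: -324 + (v - 4) * -36 = 0
  (v - 4) = 324 / -36 = -9
  v = 4 + (-9) = -5

Answer: -5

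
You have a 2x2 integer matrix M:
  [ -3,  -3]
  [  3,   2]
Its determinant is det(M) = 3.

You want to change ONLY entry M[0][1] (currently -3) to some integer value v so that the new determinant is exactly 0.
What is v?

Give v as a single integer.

Answer: -2

Derivation:
det is linear in entry M[0][1]: det = old_det + (v - -3) * C_01
Cofactor C_01 = -3
Want det = 0: 3 + (v - -3) * -3 = 0
  (v - -3) = -3 / -3 = 1
  v = -3 + (1) = -2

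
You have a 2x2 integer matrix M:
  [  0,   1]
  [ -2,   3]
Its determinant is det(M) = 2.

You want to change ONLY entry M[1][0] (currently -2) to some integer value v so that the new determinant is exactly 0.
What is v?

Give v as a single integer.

det is linear in entry M[1][0]: det = old_det + (v - -2) * C_10
Cofactor C_10 = -1
Want det = 0: 2 + (v - -2) * -1 = 0
  (v - -2) = -2 / -1 = 2
  v = -2 + (2) = 0

Answer: 0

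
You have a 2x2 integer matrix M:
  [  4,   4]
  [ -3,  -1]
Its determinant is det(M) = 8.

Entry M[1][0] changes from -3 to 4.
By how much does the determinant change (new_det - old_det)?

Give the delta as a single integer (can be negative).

Answer: -28

Derivation:
Cofactor C_10 = -4
Entry delta = 4 - -3 = 7
Det delta = entry_delta * cofactor = 7 * -4 = -28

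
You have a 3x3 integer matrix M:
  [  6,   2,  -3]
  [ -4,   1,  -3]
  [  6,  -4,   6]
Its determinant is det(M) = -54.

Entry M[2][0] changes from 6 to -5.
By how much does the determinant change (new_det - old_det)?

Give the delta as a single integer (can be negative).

Cofactor C_20 = -3
Entry delta = -5 - 6 = -11
Det delta = entry_delta * cofactor = -11 * -3 = 33

Answer: 33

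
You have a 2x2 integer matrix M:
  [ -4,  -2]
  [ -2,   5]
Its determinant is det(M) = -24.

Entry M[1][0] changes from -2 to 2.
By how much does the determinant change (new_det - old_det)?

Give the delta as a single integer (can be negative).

Answer: 8

Derivation:
Cofactor C_10 = 2
Entry delta = 2 - -2 = 4
Det delta = entry_delta * cofactor = 4 * 2 = 8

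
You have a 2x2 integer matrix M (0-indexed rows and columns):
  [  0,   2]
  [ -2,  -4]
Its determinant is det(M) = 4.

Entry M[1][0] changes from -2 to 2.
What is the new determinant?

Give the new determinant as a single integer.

Answer: -4

Derivation:
det is linear in row 1: changing M[1][0] by delta changes det by delta * cofactor(1,0).
Cofactor C_10 = (-1)^(1+0) * minor(1,0) = -2
Entry delta = 2 - -2 = 4
Det delta = 4 * -2 = -8
New det = 4 + -8 = -4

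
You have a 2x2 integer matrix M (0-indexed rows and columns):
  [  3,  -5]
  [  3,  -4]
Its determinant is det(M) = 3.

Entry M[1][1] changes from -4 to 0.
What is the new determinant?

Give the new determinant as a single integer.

det is linear in row 1: changing M[1][1] by delta changes det by delta * cofactor(1,1).
Cofactor C_11 = (-1)^(1+1) * minor(1,1) = 3
Entry delta = 0 - -4 = 4
Det delta = 4 * 3 = 12
New det = 3 + 12 = 15

Answer: 15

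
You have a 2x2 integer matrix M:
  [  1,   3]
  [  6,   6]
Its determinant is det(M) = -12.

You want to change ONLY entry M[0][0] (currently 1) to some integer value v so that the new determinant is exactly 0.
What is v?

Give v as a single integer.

det is linear in entry M[0][0]: det = old_det + (v - 1) * C_00
Cofactor C_00 = 6
Want det = 0: -12 + (v - 1) * 6 = 0
  (v - 1) = 12 / 6 = 2
  v = 1 + (2) = 3

Answer: 3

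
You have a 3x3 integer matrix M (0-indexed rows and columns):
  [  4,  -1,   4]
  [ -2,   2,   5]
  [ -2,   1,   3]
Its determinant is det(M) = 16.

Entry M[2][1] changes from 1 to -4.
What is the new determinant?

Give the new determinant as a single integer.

Answer: 156

Derivation:
det is linear in row 2: changing M[2][1] by delta changes det by delta * cofactor(2,1).
Cofactor C_21 = (-1)^(2+1) * minor(2,1) = -28
Entry delta = -4 - 1 = -5
Det delta = -5 * -28 = 140
New det = 16 + 140 = 156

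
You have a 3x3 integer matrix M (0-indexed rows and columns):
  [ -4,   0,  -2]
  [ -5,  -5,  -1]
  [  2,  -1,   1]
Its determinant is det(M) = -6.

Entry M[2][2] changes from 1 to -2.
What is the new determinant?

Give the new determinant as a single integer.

det is linear in row 2: changing M[2][2] by delta changes det by delta * cofactor(2,2).
Cofactor C_22 = (-1)^(2+2) * minor(2,2) = 20
Entry delta = -2 - 1 = -3
Det delta = -3 * 20 = -60
New det = -6 + -60 = -66

Answer: -66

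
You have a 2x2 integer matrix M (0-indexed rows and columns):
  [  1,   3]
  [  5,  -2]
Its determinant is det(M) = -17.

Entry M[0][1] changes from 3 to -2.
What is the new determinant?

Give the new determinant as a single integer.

Answer: 8

Derivation:
det is linear in row 0: changing M[0][1] by delta changes det by delta * cofactor(0,1).
Cofactor C_01 = (-1)^(0+1) * minor(0,1) = -5
Entry delta = -2 - 3 = -5
Det delta = -5 * -5 = 25
New det = -17 + 25 = 8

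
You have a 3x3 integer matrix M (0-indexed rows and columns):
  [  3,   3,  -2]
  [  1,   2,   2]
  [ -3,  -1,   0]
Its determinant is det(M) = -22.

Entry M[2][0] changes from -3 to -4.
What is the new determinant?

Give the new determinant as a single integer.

det is linear in row 2: changing M[2][0] by delta changes det by delta * cofactor(2,0).
Cofactor C_20 = (-1)^(2+0) * minor(2,0) = 10
Entry delta = -4 - -3 = -1
Det delta = -1 * 10 = -10
New det = -22 + -10 = -32

Answer: -32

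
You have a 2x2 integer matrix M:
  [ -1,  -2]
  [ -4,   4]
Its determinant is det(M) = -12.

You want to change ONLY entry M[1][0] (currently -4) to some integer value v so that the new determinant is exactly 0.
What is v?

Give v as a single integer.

Answer: 2

Derivation:
det is linear in entry M[1][0]: det = old_det + (v - -4) * C_10
Cofactor C_10 = 2
Want det = 0: -12 + (v - -4) * 2 = 0
  (v - -4) = 12 / 2 = 6
  v = -4 + (6) = 2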